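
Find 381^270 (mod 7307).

6887

Using repeated squaring:
381^1 ≡ 381 (mod 7307)
381^2 ≡ 381^2 = 145161 ≡ 6328 (mod 7307)
381^4 ≡ 6328^2 = 40043584 ≡ 1224 (mod 7307)
381^8 ≡ 1224^2 = 1498176 ≡ 241 (mod 7307)
381^16 ≡ 241^2 = 58081 ≡ 6932 (mod 7307)
381^32 ≡ 6932^2 = 48052624 ≡ 1792 (mod 7307)
381^64 ≡ 1792^2 = 3211264 ≡ 3491 (mod 7307)
381^128 ≡ 3491^2 = 12187081 ≡ 6312 (mod 7307)
381^256 ≡ 6312^2 = 39841344 ≡ 3580 (mod 7307)
381^270 = 381^256 * 381^8 * 381^4 * 381^2 ≡ 3580 * 241 * 1224 * 6328 (mod 7307).
Accumulate the product:
3580 * 241 = 862780 ≡ 554
554 * 1224 = 678096 ≡ 5852
5852 * 6328 = 37031456 ≡ 6887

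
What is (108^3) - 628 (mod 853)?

56

(108)^3 ≡ 684 (mod 853)
684 - 628 = 56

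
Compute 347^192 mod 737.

509

Using repeated squaring:
192 in binary is 11000000, i.e. 192 = 128 + 64.
347^1 ≡ 347 (mod 737)
347^2 ≡ 347^2 = 120409 ≡ 278 (mod 737)
347^4 ≡ 278^2 = 77284 ≡ 636 (mod 737)
347^8 ≡ 636^2 = 404496 ≡ 620 (mod 737)
347^16 ≡ 620^2 = 384400 ≡ 423 (mod 737)
347^32 ≡ 423^2 = 178929 ≡ 575 (mod 737)
347^64 ≡ 575^2 = 330625 ≡ 449 (mod 737)
347^128 ≡ 449^2 = 201601 ≡ 400 (mod 737)
347^192 = 347^128 · 347^64 ≡ 400 · 449 (mod 737).
400 · 449 = 179600 ≡ 509 (mod 737).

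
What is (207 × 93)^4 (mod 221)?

55

207 × 93 = 19251 ≡ 24 (mod 221)
(24)^4 ≡ 55 (mod 221)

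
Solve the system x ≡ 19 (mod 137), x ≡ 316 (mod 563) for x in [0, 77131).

137⁻¹ mod 563: 137·300 ≡ 1 (mod 563), so 137⁻¹ ≡ 300.
x = 19 + 137·((316 − 19)·300 mod 563) = 19 + 137·146 = 20021.
Check: 20021 mod 137 = 19, 20021 mod 563 = 316. ✓

20021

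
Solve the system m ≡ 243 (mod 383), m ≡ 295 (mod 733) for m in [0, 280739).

383⁻¹ mod 733: 383·622 ≡ 1 (mod 733), so 383⁻¹ ≡ 622.
m = 243 + 383·((295 − 243)·622 mod 733) = 243 + 383·92 = 35479.
Check: 35479 mod 383 = 243, 35479 mod 733 = 295. ✓

35479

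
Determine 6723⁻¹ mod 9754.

Run the extended Euclidean algorithm:
9754 = 1·6723 + 3031
6723 = 2·3031 + 661
3031 = 4·661 + 387
661 = 1·387 + 274
387 = 1·274 + 113
274 = 2·113 + 48
113 = 2·48 + 17
48 = 2·17 + 14
17 = 1·14 + 3
14 = 4·3 + 2
3 = 1·2 + 1
2 = 2·1 + 0
gcd(6723, 9754) = 1, so the inverse exists.
Back-substitute for 1:
1 = 1·3 − 1·2
  = −1·14 + 5·3
  = 5·17 − 6·14
  = −6·48 + 17·17
  = 17·113 − 40·48
  = −40·274 + 97·113
  = 97·387 − 137·274
  = −137·661 + 234·387
  = 234·3031 − 1073·661
  = −1073·6723 + 2380·3031
  = 2380·9754 − 3453·6723
So 6723⁻¹ ≡ −3453 ≡ 6301 (mod 9754).

6301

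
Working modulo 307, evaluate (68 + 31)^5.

68 + 31 = 99
(99)^5 ≡ 181 (mod 307)

181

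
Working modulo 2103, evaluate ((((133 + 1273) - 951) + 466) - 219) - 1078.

1727

133 + 1273 = 1406
1406 - 951 = 455
455 + 466 = 921
921 - 219 = 702
702 - 1078 = -376 ≡ 1727 (mod 2103)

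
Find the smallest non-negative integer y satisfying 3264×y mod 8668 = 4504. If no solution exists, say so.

gcd(3264, 8668) = 4, and 4 | 4504, so solutions exist.
Divide through by 4: 816×y ≡ 1126 mod 2167.
816⁻¹ ≡ 1766 (mod 2167).
y ≡ 1766×1126 ≡ 1377 (mod 2167).
The smallest non-negative solution is y = 1377.

1377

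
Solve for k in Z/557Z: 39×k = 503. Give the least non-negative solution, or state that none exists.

170

gcd(39, 557) = 1, so a unique solution mod 557 exists.
39⁻¹ ≡ 100 (mod 557).
k ≡ 100×503 ≡ 170 (mod 557).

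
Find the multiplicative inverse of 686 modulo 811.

811 = 1*686 + 125
686 = 5*125 + 61
125 = 2*61 + 3
61 = 20*3 + 1
3 = 3*1 + 0
gcd(686, 811) = 1, so the inverse exists.
Bézout: 1 = −225*811 + 266*686.
So 686⁻¹ ≡ 266 (mod 811).

266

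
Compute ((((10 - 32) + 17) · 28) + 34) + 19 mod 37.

24

10 - 32 = -22 ≡ 15 (mod 37)
15 + 17 = 32
32 · 28 = 896 ≡ 8 (mod 37)
8 + 34 = 42 ≡ 5 (mod 37)
5 + 19 = 24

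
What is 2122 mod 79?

2122 = 26*79 + 68, so 2122 ≡ 68 (mod 79).

68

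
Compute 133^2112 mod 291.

2112 in binary is 100001000000, i.e. 2112 = 2048 + 64.
133^1 ≡ 133 (mod 291)
133^2 ≡ 133^2 = 17689 ≡ 229 (mod 291)
133^4 ≡ 229^2 = 52441 ≡ 61 (mod 291)
133^8 ≡ 61^2 = 3721 ≡ 229 (mod 291)
133^16 ≡ 229^2 = 52441 ≡ 61 (mod 291)
133^32 ≡ 61^2 = 3721 ≡ 229 (mod 291)
133^64 ≡ 229^2 = 52441 ≡ 61 (mod 291)
133^128 ≡ 61^2 = 3721 ≡ 229 (mod 291)
133^256 ≡ 229^2 = 52441 ≡ 61 (mod 291)
133^512 ≡ 61^2 = 3721 ≡ 229 (mod 291)
133^1024 ≡ 229^2 = 52441 ≡ 61 (mod 291)
133^2048 ≡ 61^2 = 3721 ≡ 229 (mod 291)
133^2112 = 133^2048 × 133^64 ≡ 229 × 61 (mod 291).
229 × 61 = 13969 ≡ 1 (mod 291).

1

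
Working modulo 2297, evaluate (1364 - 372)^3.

943

1364 - 372 = 992
(992)^3 ≡ 943 (mod 2297)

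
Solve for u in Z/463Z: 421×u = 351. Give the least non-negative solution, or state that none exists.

157

gcd(421, 463) = 1, so a unique solution mod 463 exists.
421⁻¹ ≡ 11 (mod 463).
u ≡ 11×351 ≡ 157 (mod 463).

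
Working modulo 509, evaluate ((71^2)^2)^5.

329

(71)^2 ≡ 460 (mod 509)
(460)^2 ≡ 365 (mod 509)
(365)^5 ≡ 329 (mod 509)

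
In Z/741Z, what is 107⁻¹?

741 = 6×107 + 99
107 = 1×99 + 8
99 = 12×8 + 3
8 = 2×3 + 2
3 = 1×2 + 1
2 = 2×1 + 0
gcd(107, 741) = 1, so the inverse exists.
Bézout: 1 = 40×741 − 277×107.
So 107⁻¹ ≡ −277 ≡ 464 (mod 741).

464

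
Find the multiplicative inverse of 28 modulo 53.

36

Run the extended Euclidean algorithm:
53 = 1*28 + 25
28 = 1*25 + 3
25 = 8*3 + 1
3 = 3*1 + 0
gcd(28, 53) = 1, so the inverse exists.
Back-substitute for 1:
1 = 1*25 − 8*3
  = −8*28 + 9*25
  = 9*53 − 17*28
So 28⁻¹ ≡ −17 ≡ 36 (mod 53).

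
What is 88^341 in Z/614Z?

366

By square-and-multiply:
341 in binary is 101010101, i.e. 341 = 256 + 64 + 16 + 4 + 1.
88^1 ≡ 88 (mod 614)
88^2 ≡ 88^2 = 7744 ≡ 376 (mod 614)
88^4 ≡ 376^2 = 141376 ≡ 156 (mod 614)
88^8 ≡ 156^2 = 24336 ≡ 390 (mod 614)
88^16 ≡ 390^2 = 152100 ≡ 442 (mod 614)
88^32 ≡ 442^2 = 195364 ≡ 112 (mod 614)
88^64 ≡ 112^2 = 12544 ≡ 264 (mod 614)
88^128 ≡ 264^2 = 69696 ≡ 314 (mod 614)
88^256 ≡ 314^2 = 98596 ≡ 356 (mod 614)
88^341 = 88^256 × 88^64 × 88^16 × 88^4 × 88^1 ≡ 356 × 264 × 442 × 156 × 88 (mod 614).
Accumulate the product:
356 × 264 = 93984 ≡ 42
42 × 442 = 18564 ≡ 144
144 × 156 = 22464 ≡ 360
360 × 88 = 31680 ≡ 366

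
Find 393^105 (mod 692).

By square-and-multiply:
393^1 ≡ 393 (mod 692)
393^2 ≡ 393^2 = 154449 ≡ 133 (mod 692)
393^4 ≡ 133^2 = 17689 ≡ 389 (mod 692)
393^8 ≡ 389^2 = 151321 ≡ 465 (mod 692)
393^16 ≡ 465^2 = 216225 ≡ 321 (mod 692)
393^32 ≡ 321^2 = 103041 ≡ 625 (mod 692)
393^64 ≡ 625^2 = 390625 ≡ 337 (mod 692)
393^105 = 393^64 × 393^32 × 393^8 × 393^1 ≡ 337 × 625 × 465 × 393 (mod 692).
Accumulate the product:
337 × 625 = 210625 ≡ 257
257 × 465 = 119505 ≡ 481
481 × 393 = 189033 ≡ 117

117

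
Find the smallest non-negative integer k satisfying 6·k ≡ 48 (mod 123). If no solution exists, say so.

8

gcd(6, 123) = 3, and 3 | 48, so solutions exist.
Divide through by 3: 2·k ≡ 16 (mod 41).
2⁻¹ ≡ 21 (mod 41).
k ≡ 21·16 ≡ 8 (mod 41).
The smallest non-negative solution is k = 8.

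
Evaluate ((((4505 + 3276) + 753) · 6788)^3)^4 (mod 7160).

4505 + 3276 = 7781 ≡ 621 (mod 7160)
621 + 753 = 1374
1374 · 6788 = 9326712 ≡ 4392 (mod 7160)
(4392)^3 ≡ 5488 (mod 7160)
(5488)^4 ≡ 6456 (mod 7160)

6456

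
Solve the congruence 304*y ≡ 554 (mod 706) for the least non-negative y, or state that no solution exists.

gcd(304, 706) = 2, and 2 | 554, so solutions exist.
Divide through by 2: 152*y = 277 (mod 353).
152⁻¹ ≡ 72 (mod 353).
y ≡ 72*277 ≡ 176 (mod 353).
The smallest non-negative solution is y = 176.

176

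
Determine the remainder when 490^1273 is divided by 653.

Compute successive squares:
1273 in binary is 10011111001, i.e. 1273 = 1024 + 128 + 64 + 32 + 16 + 8 + 1.
490^1 ≡ 490 (mod 653)
490^2 ≡ 490^2 = 240100 ≡ 449 (mod 653)
490^4 ≡ 449^2 = 201601 ≡ 477 (mod 653)
490^8 ≡ 477^2 = 227529 ≡ 285 (mod 653)
490^16 ≡ 285^2 = 81225 ≡ 253 (mod 653)
490^32 ≡ 253^2 = 64009 ≡ 15 (mod 653)
490^64 ≡ 15^2 = 225 (mod 653)
490^128 ≡ 225^2 = 50625 ≡ 344 (mod 653)
490^256 ≡ 344^2 = 118336 ≡ 143 (mod 653)
490^512 ≡ 143^2 = 20449 ≡ 206 (mod 653)
490^1024 ≡ 206^2 = 42436 ≡ 644 (mod 653)
490^1273 = 490^1024 · 490^128 · 490^64 · 490^32 · 490^16 · 490^8 · 490^1 ≡ 644 · 344 · 225 · 15 · 253 · 285 · 490 (mod 653).
Accumulate the product:
644 · 344 = 221536 ≡ 169
169 · 225 = 38025 ≡ 151
151 · 15 = 2265 ≡ 306
306 · 253 = 77418 ≡ 364
364 · 285 = 103740 ≡ 566
566 · 490 = 277340 ≡ 468

468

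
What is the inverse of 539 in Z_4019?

Run the extended Euclidean algorithm:
4019 = 7*539 + 246
539 = 2*246 + 47
246 = 5*47 + 11
47 = 4*11 + 3
11 = 3*3 + 2
3 = 1*2 + 1
2 = 2*1 + 0
gcd(539, 4019) = 1, so the inverse exists.
Bézout: 1 = −195*4019 + 1454*539.
So 539⁻¹ ≡ 1454 (mod 4019).

1454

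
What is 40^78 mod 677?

1

By square-and-multiply:
78 in binary is 1001110, i.e. 78 = 64 + 8 + 4 + 2.
40^1 ≡ 40 (mod 677)
40^2 ≡ 40^2 = 1600 ≡ 246 (mod 677)
40^4 ≡ 246^2 = 60516 ≡ 263 (mod 677)
40^8 ≡ 263^2 = 69169 ≡ 115 (mod 677)
40^16 ≡ 115^2 = 13225 ≡ 362 (mod 677)
40^32 ≡ 362^2 = 131044 ≡ 383 (mod 677)
40^64 ≡ 383^2 = 146689 ≡ 457 (mod 677)
40^78 = 40^64 × 40^8 × 40^4 × 40^2 ≡ 457 × 115 × 263 × 246 (mod 677).
Accumulate the product:
457 × 115 = 52555 ≡ 426
426 × 263 = 112038 ≡ 333
333 × 246 = 81918 ≡ 1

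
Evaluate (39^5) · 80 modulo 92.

20

(39)^5 ≡ 75 (mod 92)
75 · 80 = 6000 ≡ 20 (mod 92)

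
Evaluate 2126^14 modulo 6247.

3164

Compute successive squares:
2126^1 ≡ 2126 (mod 6247)
2126^2 ≡ 2126^2 = 4519876 ≡ 3295 (mod 6247)
2126^4 ≡ 3295^2 = 10857025 ≡ 5986 (mod 6247)
2126^8 ≡ 5986^2 = 35832196 ≡ 5651 (mod 6247)
2126^14 = 2126^8 * 2126^4 * 2126^2 ≡ 5651 * 5986 * 3295 (mod 6247).
Accumulate the product:
5651 * 5986 = 33826886 ≡ 5628
5628 * 3295 = 18544260 ≡ 3164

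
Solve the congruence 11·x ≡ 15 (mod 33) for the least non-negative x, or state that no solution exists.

no solution

gcd(11, 33) = 11, and 11 does not divide 15.
So the congruence has no solution.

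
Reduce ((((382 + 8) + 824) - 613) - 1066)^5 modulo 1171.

382 + 8 = 390
390 + 824 = 1214 ≡ 43 (mod 1171)
43 - 613 = -570 ≡ 601 (mod 1171)
601 - 1066 = -465 ≡ 706 (mod 1171)
(706)^5 ≡ 92 (mod 1171)

92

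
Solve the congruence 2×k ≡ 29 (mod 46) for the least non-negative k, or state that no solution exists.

no solution

gcd(2, 46) = 2, and 2 does not divide 29.
So the congruence has no solution.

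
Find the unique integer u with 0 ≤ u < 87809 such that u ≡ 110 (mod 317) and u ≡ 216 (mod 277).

49245

317⁻¹ mod 277: 317*187 ≡ 1 (mod 277), so 317⁻¹ ≡ 187.
u = 110 + 317*((216 − 110)*187 mod 277) = 110 + 317*155 = 49245.
Check: 49245 mod 317 = 110, 49245 mod 277 = 216. ✓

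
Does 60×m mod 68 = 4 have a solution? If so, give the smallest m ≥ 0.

8

gcd(60, 68) = 4, and 4 | 4, so solutions exist.
Divide through by 4: 15×m ≡ 1 mod 17.
15⁻¹ ≡ 8 (mod 17).
m ≡ 8×1 ≡ 8 (mod 17).
The smallest non-negative solution is m = 8.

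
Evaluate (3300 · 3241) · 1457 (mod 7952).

3300 · 3241 = 10695300 ≡ 7812 (mod 7952)
7812 · 1457 = 11382084 ≡ 2772 (mod 7952)

2772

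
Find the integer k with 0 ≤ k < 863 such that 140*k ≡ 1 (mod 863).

450

863 = 6×140 + 23
140 = 6×23 + 2
23 = 11×2 + 1
2 = 2×1 + 0
gcd(140, 863) = 1, so the inverse exists.
Back-substitute for 1:
1 = 1×23 − 11×2
  = −11×140 + 67×23
  = 67×863 − 413×140
So 140⁻¹ ≡ −413 ≡ 450 (mod 863).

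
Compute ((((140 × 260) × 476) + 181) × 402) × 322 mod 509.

306

140 × 260 = 36400 ≡ 261 (mod 509)
261 × 476 = 124236 ≡ 40 (mod 509)
40 + 181 = 221
221 × 402 = 88842 ≡ 276 (mod 509)
276 × 322 = 88872 ≡ 306 (mod 509)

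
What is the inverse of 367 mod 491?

392

Run the extended Euclidean algorithm:
491 = 1×367 + 124
367 = 2×124 + 119
124 = 1×119 + 5
119 = 23×5 + 4
5 = 1×4 + 1
4 = 4×1 + 0
gcd(367, 491) = 1, so the inverse exists.
Back-substitute for 1:
1 = 1×5 − 1×4
  = −1×119 + 24×5
  = 24×124 − 25×119
  = −25×367 + 74×124
  = 74×491 − 99×367
So 367⁻¹ ≡ −99 ≡ 392 (mod 491).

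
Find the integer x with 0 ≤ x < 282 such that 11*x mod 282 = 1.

282 = 25·11 + 7
11 = 1·7 + 4
7 = 1·4 + 3
4 = 1·3 + 1
3 = 3·1 + 0
gcd(11, 282) = 1, so the inverse exists.
Back-substitute for 1:
1 = 1·4 − 1·3
  = −1·7 + 2·4
  = 2·11 − 3·7
  = −3·282 + 77·11
So 11⁻¹ ≡ 77 (mod 282).

77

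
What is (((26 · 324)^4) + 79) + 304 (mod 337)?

26 · 324 = 8424 ≡ 336 (mod 337)
(336)^4 ≡ 1 (mod 337)
1 + 79 = 80
80 + 304 = 384 ≡ 47 (mod 337)

47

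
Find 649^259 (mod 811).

Compute successive squares:
259 in binary is 100000011, i.e. 259 = 256 + 2 + 1.
649^1 ≡ 649 (mod 811)
649^2 ≡ 649^2 = 421201 ≡ 292 (mod 811)
649^4 ≡ 292^2 = 85264 ≡ 109 (mod 811)
649^8 ≡ 109^2 = 11881 ≡ 527 (mod 811)
649^16 ≡ 527^2 = 277729 ≡ 367 (mod 811)
649^32 ≡ 367^2 = 134689 ≡ 63 (mod 811)
649^64 ≡ 63^2 = 3969 ≡ 725 (mod 811)
649^128 ≡ 725^2 = 525625 ≡ 97 (mod 811)
649^256 ≡ 97^2 = 9409 ≡ 488 (mod 811)
649^259 = 649^256 × 649^2 × 649^1 ≡ 488 × 292 × 649 (mod 811).
Accumulate the product:
488 × 292 = 142496 ≡ 571
571 × 649 = 370579 ≡ 763

763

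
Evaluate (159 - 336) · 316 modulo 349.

257

159 - 336 = -177 ≡ 172 (mod 349)
172 · 316 = 54352 ≡ 257 (mod 349)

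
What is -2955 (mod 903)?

-2955 = -4×903 + 657, so -2955 ≡ 657 (mod 903).

657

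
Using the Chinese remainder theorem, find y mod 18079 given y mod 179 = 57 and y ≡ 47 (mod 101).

3279

179⁻¹ mod 101: 179·79 ≡ 1 (mod 101), so 179⁻¹ ≡ 79.
y = 57 + 179·((47 − 57)·79 mod 101) = 57 + 179·18 = 3279.
Check: 3279 mod 179 = 57, 3279 mod 101 = 47. ✓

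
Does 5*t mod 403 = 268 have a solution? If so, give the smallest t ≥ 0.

376

gcd(5, 403) = 1, so a unique solution mod 403 exists.
5⁻¹ ≡ 242 (mod 403).
t ≡ 242*268 ≡ 376 (mod 403).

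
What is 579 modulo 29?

579 = 19×29 + 28, so 579 ≡ 28 (mod 29).

28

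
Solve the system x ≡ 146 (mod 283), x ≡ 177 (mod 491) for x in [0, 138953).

126364

283⁻¹ mod 491: 283*347 ≡ 1 (mod 491), so 283⁻¹ ≡ 347.
x = 146 + 283*((177 − 146)*347 mod 491) = 146 + 283*446 = 126364.
Check: 126364 mod 283 = 146, 126364 mod 491 = 177. ✓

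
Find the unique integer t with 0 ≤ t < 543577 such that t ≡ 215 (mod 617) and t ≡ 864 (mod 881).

617⁻¹ mod 881: 617×297 ≡ 1 (mod 881), so 617⁻¹ ≡ 297.
t = 215 + 617×((864 − 215)×297 mod 881) = 215 + 617×695 = 429030.

429030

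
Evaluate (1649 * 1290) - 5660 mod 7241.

7178

1649 * 1290 = 2127210 ≡ 5597 (mod 7241)
5597 - 5660 = -63 ≡ 7178 (mod 7241)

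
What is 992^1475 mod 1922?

0

Compute successive squares:
1475 in binary is 10111000011, i.e. 1475 = 1024 + 256 + 128 + 64 + 2 + 1.
992^1 ≡ 992 (mod 1922)
992^2 ≡ 992^2 = 984064 ≡ 0 (mod 1922)
992^4 ≡ 0^2 = 0 (mod 1922)
992^8 ≡ 0^2 = 0 (mod 1922)
992^16 ≡ 0^2 = 0 (mod 1922)
992^32 ≡ 0^2 = 0 (mod 1922)
992^64 ≡ 0^2 = 0 (mod 1922)
992^128 ≡ 0^2 = 0 (mod 1922)
992^256 ≡ 0^2 = 0 (mod 1922)
992^512 ≡ 0^2 = 0 (mod 1922)
992^1024 ≡ 0^2 = 0 (mod 1922)
992^1475 = 992^1024 * 992^256 * 992^128 * 992^64 * 992^2 * 992^1 ≡ 0 * 0 * 0 * 0 * 0 * 992 (mod 1922).
Accumulate the product:
0 * 0 = 0
0 * 0 = 0
0 * 0 = 0
0 * 0 = 0
0 * 992 = 0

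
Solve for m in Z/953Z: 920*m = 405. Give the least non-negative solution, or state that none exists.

161

gcd(920, 953) = 1, so a unique solution mod 953 exists.
920⁻¹ ≡ 231 (mod 953).
m ≡ 231*405 ≡ 161 (mod 953).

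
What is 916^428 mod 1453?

Using repeated squaring:
916^1 ≡ 916 (mod 1453)
916^2 ≡ 916^2 = 839056 ≡ 675 (mod 1453)
916^4 ≡ 675^2 = 455625 ≡ 836 (mod 1453)
916^8 ≡ 836^2 = 698896 ≡ 3 (mod 1453)
916^16 ≡ 3^2 = 9 (mod 1453)
916^32 ≡ 9^2 = 81 (mod 1453)
916^64 ≡ 81^2 = 6561 ≡ 749 (mod 1453)
916^128 ≡ 749^2 = 561001 ≡ 143 (mod 1453)
916^256 ≡ 143^2 = 20449 ≡ 107 (mod 1453)
916^428 = 916^256 × 916^128 × 916^32 × 916^8 × 916^4 ≡ 107 × 143 × 81 × 3 × 836 (mod 1453).
Accumulate the product:
107 × 143 = 15301 ≡ 771
771 × 81 = 62451 ≡ 1425
1425 × 3 = 4275 ≡ 1369
1369 × 836 = 1144484 ≡ 973

973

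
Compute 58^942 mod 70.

942 in binary is 1110101110, i.e. 942 = 512 + 256 + 128 + 32 + 8 + 4 + 2.
58^1 ≡ 58 (mod 70)
58^2 ≡ 58^2 = 3364 ≡ 4 (mod 70)
58^4 ≡ 4^2 = 16 (mod 70)
58^8 ≡ 16^2 = 256 ≡ 46 (mod 70)
58^16 ≡ 46^2 = 2116 ≡ 16 (mod 70)
58^32 ≡ 16^2 = 256 ≡ 46 (mod 70)
58^64 ≡ 46^2 = 2116 ≡ 16 (mod 70)
58^128 ≡ 16^2 = 256 ≡ 46 (mod 70)
58^256 ≡ 46^2 = 2116 ≡ 16 (mod 70)
58^512 ≡ 16^2 = 256 ≡ 46 (mod 70)
58^942 = 58^512 * 58^256 * 58^128 * 58^32 * 58^8 * 58^4 * 58^2 ≡ 46 * 16 * 46 * 46 * 46 * 16 * 4 (mod 70).
Accumulate the product:
46 * 16 = 736 ≡ 36
36 * 46 = 1656 ≡ 46
46 * 46 = 2116 ≡ 16
16 * 46 = 736 ≡ 36
36 * 16 = 576 ≡ 16
16 * 4 = 64

64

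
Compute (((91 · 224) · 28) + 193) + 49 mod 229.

91 · 224 = 20384 ≡ 3 (mod 229)
3 · 28 = 84
84 + 193 = 277 ≡ 48 (mod 229)
48 + 49 = 97

97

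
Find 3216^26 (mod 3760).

1776

Compute successive squares:
26 in binary is 11010, i.e. 26 = 16 + 8 + 2.
3216^1 ≡ 3216 (mod 3760)
3216^2 ≡ 3216^2 = 10342656 ≡ 2656 (mod 3760)
3216^4 ≡ 2656^2 = 7054336 ≡ 576 (mod 3760)
3216^8 ≡ 576^2 = 331776 ≡ 896 (mod 3760)
3216^16 ≡ 896^2 = 802816 ≡ 1936 (mod 3760)
3216^26 = 3216^16 * 3216^8 * 3216^2 ≡ 1936 * 896 * 2656 (mod 3760).
Accumulate the product:
1936 * 896 = 1734656 ≡ 1296
1296 * 2656 = 3442176 ≡ 1776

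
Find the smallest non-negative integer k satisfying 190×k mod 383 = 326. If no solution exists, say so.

gcd(190, 383) = 1, so a unique solution mod 383 exists.
190⁻¹ ≡ 127 (mod 383).
k ≡ 127×326 ≡ 38 (mod 383).

38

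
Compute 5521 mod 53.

9

5521 = 104·53 + 9, so 5521 ≡ 9 (mod 53).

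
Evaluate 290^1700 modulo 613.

Using repeated squaring:
1700 in binary is 11010100100, i.e. 1700 = 1024 + 512 + 128 + 32 + 4.
290^1 ≡ 290 (mod 613)
290^2 ≡ 290^2 = 84100 ≡ 119 (mod 613)
290^4 ≡ 119^2 = 14161 ≡ 62 (mod 613)
290^8 ≡ 62^2 = 3844 ≡ 166 (mod 613)
290^16 ≡ 166^2 = 27556 ≡ 584 (mod 613)
290^32 ≡ 584^2 = 341056 ≡ 228 (mod 613)
290^64 ≡ 228^2 = 51984 ≡ 492 (mod 613)
290^128 ≡ 492^2 = 242064 ≡ 542 (mod 613)
290^256 ≡ 542^2 = 293764 ≡ 137 (mod 613)
290^512 ≡ 137^2 = 18769 ≡ 379 (mod 613)
290^1024 ≡ 379^2 = 143641 ≡ 199 (mod 613)
290^1700 = 290^1024 * 290^512 * 290^128 * 290^32 * 290^4 ≡ 199 * 379 * 542 * 228 * 62 (mod 613).
Accumulate the product:
199 * 379 = 75421 ≡ 22
22 * 542 = 11924 ≡ 277
277 * 228 = 63156 ≡ 17
17 * 62 = 1054 ≡ 441

441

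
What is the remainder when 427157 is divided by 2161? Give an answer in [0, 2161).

1440

427157 = 197·2161 + 1440, so 427157 ≡ 1440 (mod 2161).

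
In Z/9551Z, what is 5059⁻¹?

1954

Apply the Euclidean algorithm and back-substitute:
9551 = 1×5059 + 4492
5059 = 1×4492 + 567
4492 = 7×567 + 523
567 = 1×523 + 44
523 = 11×44 + 39
44 = 1×39 + 5
39 = 7×5 + 4
5 = 1×4 + 1
4 = 4×1 + 0
gcd(5059, 9551) = 1, so the inverse exists.
Back-substitute for 1:
1 = 1×5 − 1×4
  = −1×39 + 8×5
  = 8×44 − 9×39
  = −9×523 + 107×44
  = 107×567 − 116×523
  = −116×4492 + 919×567
  = 919×5059 − 1035×4492
  = −1035×9551 + 1954×5059
So 5059⁻¹ ≡ 1954 (mod 9551).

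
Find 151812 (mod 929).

385

151812 = 163·929 + 385, so 151812 ≡ 385 (mod 929).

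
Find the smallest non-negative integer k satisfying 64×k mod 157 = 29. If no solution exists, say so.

gcd(64, 157) = 1, so a unique solution mod 157 exists.
64⁻¹ ≡ 27 (mod 157).
k ≡ 27×29 ≡ 155 (mod 157).

155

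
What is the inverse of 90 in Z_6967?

6967 = 77*90 + 37
90 = 2*37 + 16
37 = 2*16 + 5
16 = 3*5 + 1
5 = 5*1 + 0
gcd(90, 6967) = 1, so the inverse exists.
Bézout: 1 = −17*6967 + 1316*90.
So 90⁻¹ ≡ 1316 (mod 6967).

1316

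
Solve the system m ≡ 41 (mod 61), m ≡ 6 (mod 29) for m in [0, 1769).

61⁻¹ mod 29: 61×10 ≡ 1 (mod 29), so 61⁻¹ ≡ 10.
m = 41 + 61×((6 − 41)×10 mod 29) = 41 + 61×27 = 1688.

1688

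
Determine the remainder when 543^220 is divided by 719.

By square-and-multiply:
220 in binary is 11011100, i.e. 220 = 128 + 64 + 16 + 8 + 4.
543^1 ≡ 543 (mod 719)
543^2 ≡ 543^2 = 294849 ≡ 59 (mod 719)
543^4 ≡ 59^2 = 3481 ≡ 605 (mod 719)
543^8 ≡ 605^2 = 366025 ≡ 54 (mod 719)
543^16 ≡ 54^2 = 2916 ≡ 40 (mod 719)
543^32 ≡ 40^2 = 1600 ≡ 162 (mod 719)
543^64 ≡ 162^2 = 26244 ≡ 360 (mod 719)
543^128 ≡ 360^2 = 129600 ≡ 180 (mod 719)
543^220 = 543^128 × 543^64 × 543^16 × 543^8 × 543^4 ≡ 180 × 360 × 40 × 54 × 605 (mod 719).
Accumulate the product:
180 × 360 = 64800 ≡ 90
90 × 40 = 3600 ≡ 5
5 × 54 = 270
270 × 605 = 163350 ≡ 137

137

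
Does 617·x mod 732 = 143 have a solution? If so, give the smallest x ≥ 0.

gcd(617, 732) = 1, so a unique solution mod 732 exists.
617⁻¹ ≡ 401 (mod 732).
x ≡ 401·143 ≡ 247 (mod 732).

247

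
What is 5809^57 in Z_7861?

2365

Using repeated squaring:
57 in binary is 111001, i.e. 57 = 32 + 16 + 8 + 1.
5809^1 ≡ 5809 (mod 7861)
5809^2 ≡ 5809^2 = 33744481 ≡ 5069 (mod 7861)
5809^4 ≡ 5069^2 = 25694761 ≡ 5013 (mod 7861)
5809^8 ≡ 5013^2 = 25130169 ≡ 6413 (mod 7861)
5809^16 ≡ 6413^2 = 41126569 ≡ 5678 (mod 7861)
5809^32 ≡ 5678^2 = 32239684 ≡ 1723 (mod 7861)
5809^57 = 5809^32 · 5809^16 · 5809^8 · 5809^1 ≡ 1723 · 5678 · 6413 · 5809 (mod 7861).
Accumulate the product:
1723 · 5678 = 9783194 ≡ 4110
4110 · 6413 = 26357430 ≡ 7358
7358 · 5809 = 42742622 ≡ 2365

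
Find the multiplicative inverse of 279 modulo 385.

By the extended Euclidean algorithm:
385 = 1·279 + 106
279 = 2·106 + 67
106 = 1·67 + 39
67 = 1·39 + 28
39 = 1·28 + 11
28 = 2·11 + 6
11 = 1·6 + 5
6 = 1·5 + 1
5 = 5·1 + 0
gcd(279, 385) = 1, so the inverse exists.
Back-substitute for 1:
1 = 1·6 − 1·5
  = −1·11 + 2·6
  = 2·28 − 5·11
  = −5·39 + 7·28
  = 7·67 − 12·39
  = −12·106 + 19·67
  = 19·279 − 50·106
  = −50·385 + 69·279
So 279⁻¹ ≡ 69 (mod 385).

69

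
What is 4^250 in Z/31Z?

1

Using repeated squaring:
4^1 ≡ 4 (mod 31)
4^2 ≡ 4^2 = 16 (mod 31)
4^4 ≡ 16^2 = 256 ≡ 8 (mod 31)
4^8 ≡ 8^2 = 64 ≡ 2 (mod 31)
4^16 ≡ 2^2 = 4 (mod 31)
4^32 ≡ 4^2 = 16 (mod 31)
4^64 ≡ 16^2 = 256 ≡ 8 (mod 31)
4^128 ≡ 8^2 = 64 ≡ 2 (mod 31)
4^250 = 4^128 · 4^64 · 4^32 · 4^16 · 4^8 · 4^2 ≡ 2 · 8 · 16 · 4 · 2 · 16 (mod 31).
Accumulate the product:
2 · 8 = 16
16 · 16 = 256 ≡ 8
8 · 4 = 32 ≡ 1
1 · 2 = 2
2 · 16 = 32 ≡ 1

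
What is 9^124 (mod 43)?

17

9^1 ≡ 9 (mod 43)
9^2 ≡ 9^2 = 81 ≡ 38 (mod 43)
9^4 ≡ 38^2 = 1444 ≡ 25 (mod 43)
9^8 ≡ 25^2 = 625 ≡ 23 (mod 43)
9^16 ≡ 23^2 = 529 ≡ 13 (mod 43)
9^32 ≡ 13^2 = 169 ≡ 40 (mod 43)
9^64 ≡ 40^2 = 1600 ≡ 9 (mod 43)
9^124 = 9^64 · 9^32 · 9^16 · 9^8 · 9^4 ≡ 9 · 40 · 13 · 23 · 25 (mod 43).
Accumulate the product:
9 · 40 = 360 ≡ 16
16 · 13 = 208 ≡ 36
36 · 23 = 828 ≡ 11
11 · 25 = 275 ≡ 17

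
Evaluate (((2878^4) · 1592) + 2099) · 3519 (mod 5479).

(2878)^4 ≡ 3115 (mod 5479)
3115 · 1592 = 4959080 ≡ 585 (mod 5479)
585 + 2099 = 2684
2684 · 3519 = 9444996 ≡ 4679 (mod 5479)

4679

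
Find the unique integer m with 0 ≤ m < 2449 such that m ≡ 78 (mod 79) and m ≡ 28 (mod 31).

79⁻¹ mod 31: 79·11 ≡ 1 (mod 31), so 79⁻¹ ≡ 11.
m = 78 + 79·((28 − 78)·11 mod 31) = 78 + 79·8 = 710.
Check: 710 mod 79 = 78, 710 mod 31 = 28. ✓

710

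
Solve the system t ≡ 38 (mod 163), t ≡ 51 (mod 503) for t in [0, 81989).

163⁻¹ mod 503: 163·395 ≡ 1 (mod 503), so 163⁻¹ ≡ 395.
t = 38 + 163·((51 − 38)·395 mod 503) = 38 + 163·105 = 17153.

17153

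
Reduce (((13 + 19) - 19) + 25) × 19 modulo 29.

13 + 19 = 32 ≡ 3 (mod 29)
3 - 19 = -16 ≡ 13 (mod 29)
13 + 25 = 38 ≡ 9 (mod 29)
9 × 19 = 171 ≡ 26 (mod 29)

26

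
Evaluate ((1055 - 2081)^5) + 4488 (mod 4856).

1032

1055 - 2081 = -1026 ≡ 3830 (mod 4856)
(3830)^5 ≡ 1400 (mod 4856)
1400 + 4488 = 5888 ≡ 1032 (mod 4856)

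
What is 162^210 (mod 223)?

32

210 in binary is 11010010, i.e. 210 = 128 + 64 + 16 + 2.
162^1 ≡ 162 (mod 223)
162^2 ≡ 162^2 = 26244 ≡ 153 (mod 223)
162^4 ≡ 153^2 = 23409 ≡ 217 (mod 223)
162^8 ≡ 217^2 = 47089 ≡ 36 (mod 223)
162^16 ≡ 36^2 = 1296 ≡ 181 (mod 223)
162^32 ≡ 181^2 = 32761 ≡ 203 (mod 223)
162^64 ≡ 203^2 = 41209 ≡ 177 (mod 223)
162^128 ≡ 177^2 = 31329 ≡ 109 (mod 223)
162^210 = 162^128 * 162^64 * 162^16 * 162^2 ≡ 109 * 177 * 181 * 153 (mod 223).
Accumulate the product:
109 * 177 = 19293 ≡ 115
115 * 181 = 20815 ≡ 76
76 * 153 = 11628 ≡ 32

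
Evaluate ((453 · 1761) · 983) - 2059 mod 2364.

453 · 1761 = 797733 ≡ 1065 (mod 2364)
1065 · 983 = 1046895 ≡ 2007 (mod 2364)
2007 - 2059 = -52 ≡ 2312 (mod 2364)

2312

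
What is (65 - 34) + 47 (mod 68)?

65 - 34 = 31
31 + 47 = 78 ≡ 10 (mod 68)

10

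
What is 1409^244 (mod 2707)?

By square-and-multiply:
1409^1 ≡ 1409 (mod 2707)
1409^2 ≡ 1409^2 = 1985281 ≡ 1050 (mod 2707)
1409^4 ≡ 1050^2 = 1102500 ≡ 751 (mod 2707)
1409^8 ≡ 751^2 = 564001 ≡ 945 (mod 2707)
1409^16 ≡ 945^2 = 893025 ≡ 2422 (mod 2707)
1409^32 ≡ 2422^2 = 5866084 ≡ 15 (mod 2707)
1409^64 ≡ 15^2 = 225 (mod 2707)
1409^128 ≡ 225^2 = 50625 ≡ 1899 (mod 2707)
1409^244 = 1409^128 · 1409^64 · 1409^32 · 1409^16 · 1409^4 ≡ 1899 · 225 · 15 · 2422 · 751 (mod 2707).
Accumulate the product:
1899 · 225 = 427275 ≡ 2276
2276 · 15 = 34140 ≡ 1656
1656 · 2422 = 4010832 ≡ 1765
1765 · 751 = 1325515 ≡ 1792

1792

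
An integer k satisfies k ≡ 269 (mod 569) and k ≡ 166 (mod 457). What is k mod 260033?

257457

569⁻¹ mod 457: 569×355 ≡ 1 (mod 457), so 569⁻¹ ≡ 355.
k = 269 + 569×((166 − 269)×355 mod 457) = 269 + 569×452 = 257457.
Check: 257457 mod 569 = 269, 257457 mod 457 = 166. ✓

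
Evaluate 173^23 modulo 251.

174

By square-and-multiply:
173^1 ≡ 173 (mod 251)
173^2 ≡ 173^2 = 29929 ≡ 60 (mod 251)
173^4 ≡ 60^2 = 3600 ≡ 86 (mod 251)
173^8 ≡ 86^2 = 7396 ≡ 117 (mod 251)
173^16 ≡ 117^2 = 13689 ≡ 135 (mod 251)
173^23 = 173^16 × 173^4 × 173^2 × 173^1 ≡ 135 × 86 × 60 × 173 (mod 251).
Accumulate the product:
135 × 86 = 11610 ≡ 64
64 × 60 = 3840 ≡ 75
75 × 173 = 12975 ≡ 174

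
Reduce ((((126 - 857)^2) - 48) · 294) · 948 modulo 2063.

1235

126 - 857 = -731 ≡ 1332 (mod 2063)
(1332)^2 ≡ 44 (mod 2063)
44 - 48 = -4 ≡ 2059 (mod 2063)
2059 · 294 = 605346 ≡ 887 (mod 2063)
887 · 948 = 840876 ≡ 1235 (mod 2063)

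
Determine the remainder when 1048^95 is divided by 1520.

Compute successive squares:
1048^1 ≡ 1048 (mod 1520)
1048^2 ≡ 1048^2 = 1098304 ≡ 864 (mod 1520)
1048^4 ≡ 864^2 = 746496 ≡ 176 (mod 1520)
1048^8 ≡ 176^2 = 30976 ≡ 576 (mod 1520)
1048^16 ≡ 576^2 = 331776 ≡ 416 (mod 1520)
1048^32 ≡ 416^2 = 173056 ≡ 1296 (mod 1520)
1048^64 ≡ 1296^2 = 1679616 ≡ 16 (mod 1520)
1048^95 = 1048^64 * 1048^16 * 1048^8 * 1048^4 * 1048^2 * 1048^1 ≡ 16 * 416 * 576 * 176 * 864 * 1048 (mod 1520).
Accumulate the product:
16 * 416 = 6656 ≡ 576
576 * 576 = 331776 ≡ 416
416 * 176 = 73216 ≡ 256
256 * 864 = 221184 ≡ 784
784 * 1048 = 821632 ≡ 832

832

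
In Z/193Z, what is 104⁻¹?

193 = 1×104 + 89
104 = 1×89 + 15
89 = 5×15 + 14
15 = 1×14 + 1
14 = 14×1 + 0
gcd(104, 193) = 1, so the inverse exists.
Back-substitute for 1:
1 = 1×15 − 1×14
  = −1×89 + 6×15
  = 6×104 − 7×89
  = −7×193 + 13×104
So 104⁻¹ ≡ 13 (mod 193).

13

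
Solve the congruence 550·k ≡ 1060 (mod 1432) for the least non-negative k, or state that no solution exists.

gcd(550, 1432) = 2, and 2 | 1060, so solutions exist.
Divide through by 2: 275·k ≡ 530 mod 716.
275⁻¹ ≡ 427 (mod 716).
k ≡ 427·530 ≡ 54 (mod 716).
The smallest non-negative solution is k = 54.

54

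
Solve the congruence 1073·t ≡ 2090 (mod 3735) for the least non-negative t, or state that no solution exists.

1450

gcd(1073, 3735) = 1, so a unique solution mod 3735 exists.
1073⁻¹ ≡ 2642 (mod 3735).
t ≡ 2642·2090 ≡ 1450 (mod 3735).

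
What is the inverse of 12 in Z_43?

Run the extended Euclidean algorithm:
43 = 3×12 + 7
12 = 1×7 + 5
7 = 1×5 + 2
5 = 2×2 + 1
2 = 2×1 + 0
gcd(12, 43) = 1, so the inverse exists.
Back-substitute for 1:
1 = 1×5 − 2×2
  = −2×7 + 3×5
  = 3×12 − 5×7
  = −5×43 + 18×12
So 12⁻¹ ≡ 18 (mod 43).

18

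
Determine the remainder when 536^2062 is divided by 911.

649

By square-and-multiply:
2062 in binary is 100000001110, i.e. 2062 = 2048 + 8 + 4 + 2.
536^1 ≡ 536 (mod 911)
536^2 ≡ 536^2 = 287296 ≡ 331 (mod 911)
536^4 ≡ 331^2 = 109561 ≡ 241 (mod 911)
536^8 ≡ 241^2 = 58081 ≡ 688 (mod 911)
536^16 ≡ 688^2 = 473344 ≡ 535 (mod 911)
536^32 ≡ 535^2 = 286225 ≡ 171 (mod 911)
536^64 ≡ 171^2 = 29241 ≡ 89 (mod 911)
536^128 ≡ 89^2 = 7921 ≡ 633 (mod 911)
536^256 ≡ 633^2 = 400689 ≡ 760 (mod 911)
536^512 ≡ 760^2 = 577600 ≡ 26 (mod 911)
536^1024 ≡ 26^2 = 676 (mod 911)
536^2048 ≡ 676^2 = 456976 ≡ 565 (mod 911)
536^2062 = 536^2048 × 536^8 × 536^4 × 536^2 ≡ 565 × 688 × 241 × 331 (mod 911).
Accumulate the product:
565 × 688 = 388720 ≡ 634
634 × 241 = 152794 ≡ 657
657 × 331 = 217467 ≡ 649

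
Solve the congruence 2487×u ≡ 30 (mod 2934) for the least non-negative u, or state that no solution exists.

676

gcd(2487, 2934) = 3, and 3 | 30, so solutions exist.
Divide through by 3: 829×u ≡ 10 mod 978.
829⁻¹ ≡ 361 (mod 978).
u ≡ 361×10 ≡ 676 (mod 978).
The smallest non-negative solution is u = 676.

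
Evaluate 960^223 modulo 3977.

2836

By square-and-multiply:
223 in binary is 11011111, i.e. 223 = 128 + 64 + 16 + 8 + 4 + 2 + 1.
960^1 ≡ 960 (mod 3977)
960^2 ≡ 960^2 = 921600 ≡ 2913 (mod 3977)
960^4 ≡ 2913^2 = 8485569 ≡ 2628 (mod 3977)
960^8 ≡ 2628^2 = 6906384 ≡ 2312 (mod 3977)
960^16 ≡ 2312^2 = 5345344 ≡ 256 (mod 3977)
960^32 ≡ 256^2 = 65536 ≡ 1904 (mod 3977)
960^64 ≡ 1904^2 = 3625216 ≡ 2169 (mod 3977)
960^128 ≡ 2169^2 = 4704561 ≡ 3747 (mod 3977)
960^223 = 960^128 · 960^64 · 960^16 · 960^8 · 960^4 · 960^2 · 960^1 ≡ 3747 · 2169 · 256 · 2312 · 2628 · 2913 · 960 (mod 3977).
Accumulate the product:
3747 · 2169 = 8127243 ≡ 2232
2232 · 256 = 571392 ≡ 2681
2681 · 2312 = 6198472 ≡ 2306
2306 · 2628 = 6060168 ≡ 3197
3197 · 2913 = 9312861 ≡ 2704
2704 · 960 = 2595840 ≡ 2836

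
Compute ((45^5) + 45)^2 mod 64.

36

(45)^5 ≡ 61 (mod 64)
61 + 45 = 106 ≡ 42 (mod 64)
(42)^2 ≡ 36 (mod 64)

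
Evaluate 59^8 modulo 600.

121

Compute successive squares:
59^1 ≡ 59 (mod 600)
59^2 ≡ 59^2 = 3481 ≡ 481 (mod 600)
59^4 ≡ 481^2 = 231361 ≡ 361 (mod 600)
59^8 ≡ 361^2 = 130321 ≡ 121 (mod 600)
So 59^8 ≡ 121 (mod 600).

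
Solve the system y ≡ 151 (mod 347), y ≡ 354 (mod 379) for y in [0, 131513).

67816

347⁻¹ mod 379: 347·225 ≡ 1 (mod 379), so 347⁻¹ ≡ 225.
y = 151 + 347·((354 − 151)·225 mod 379) = 151 + 347·195 = 67816.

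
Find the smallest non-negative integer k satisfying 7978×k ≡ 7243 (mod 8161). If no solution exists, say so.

6293

gcd(7978, 8161) = 1, so a unique solution mod 8161 exists.
7978⁻¹ ≡ 6065 (mod 8161).
k ≡ 6065×7243 ≡ 6293 (mod 8161).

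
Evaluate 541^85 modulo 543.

Compute successive squares:
85 in binary is 1010101, i.e. 85 = 64 + 16 + 4 + 1.
541^1 ≡ 541 (mod 543)
541^2 ≡ 541^2 = 292681 ≡ 4 (mod 543)
541^4 ≡ 4^2 = 16 (mod 543)
541^8 ≡ 16^2 = 256 (mod 543)
541^16 ≡ 256^2 = 65536 ≡ 376 (mod 543)
541^32 ≡ 376^2 = 141376 ≡ 196 (mod 543)
541^64 ≡ 196^2 = 38416 ≡ 406 (mod 543)
541^85 = 541^64 * 541^16 * 541^4 * 541^1 ≡ 406 * 376 * 16 * 541 (mod 543).
Accumulate the product:
406 * 376 = 152656 ≡ 73
73 * 16 = 1168 ≡ 82
82 * 541 = 44362 ≡ 379

379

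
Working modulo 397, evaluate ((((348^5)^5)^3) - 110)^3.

234

(348)^5 ≡ 176 (mod 397)
(176)^5 ≡ 132 (mod 397)
(132)^3 ≡ 147 (mod 397)
147 - 110 = 37
(37)^3 ≡ 234 (mod 397)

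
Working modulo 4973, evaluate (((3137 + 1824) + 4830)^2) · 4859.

3137 + 1824 = 4961
4961 + 4830 = 9791 ≡ 4818 (mod 4973)
(4818)^2 ≡ 4133 (mod 4973)
4133 · 4859 = 20082247 ≡ 1273 (mod 4973)

1273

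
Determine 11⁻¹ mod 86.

Run the extended Euclidean algorithm:
86 = 7*11 + 9
11 = 1*9 + 2
9 = 4*2 + 1
2 = 2*1 + 0
gcd(11, 86) = 1, so the inverse exists.
Bézout: 1 = 5*86 − 39*11.
So 11⁻¹ ≡ −39 ≡ 47 (mod 86).

47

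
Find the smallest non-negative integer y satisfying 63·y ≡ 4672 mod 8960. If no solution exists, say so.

no solution

gcd(63, 8960) = 7, and 7 does not divide 4672.
So the congruence has no solution.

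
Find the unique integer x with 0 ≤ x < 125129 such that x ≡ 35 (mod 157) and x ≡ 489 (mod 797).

157⁻¹ mod 797: 157·66 ≡ 1 (mod 797), so 157⁻¹ ≡ 66.
x = 35 + 157·((489 − 35)·66 mod 797) = 35 + 157·475 = 74610.

74610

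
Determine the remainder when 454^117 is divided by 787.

412

Compute successive squares:
117 in binary is 1110101, i.e. 117 = 64 + 32 + 16 + 4 + 1.
454^1 ≡ 454 (mod 787)
454^2 ≡ 454^2 = 206116 ≡ 709 (mod 787)
454^4 ≡ 709^2 = 502681 ≡ 575 (mod 787)
454^8 ≡ 575^2 = 330625 ≡ 85 (mod 787)
454^16 ≡ 85^2 = 7225 ≡ 142 (mod 787)
454^32 ≡ 142^2 = 20164 ≡ 489 (mod 787)
454^64 ≡ 489^2 = 239121 ≡ 660 (mod 787)
454^117 = 454^64 · 454^32 · 454^16 · 454^4 · 454^1 ≡ 660 · 489 · 142 · 575 · 454 (mod 787).
Accumulate the product:
660 · 489 = 322740 ≡ 70
70 · 142 = 9940 ≡ 496
496 · 575 = 285200 ≡ 306
306 · 454 = 138924 ≡ 412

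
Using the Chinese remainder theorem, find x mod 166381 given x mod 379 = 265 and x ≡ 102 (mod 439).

379⁻¹ mod 439: 379×139 ≡ 1 (mod 439), so 379⁻¹ ≡ 139.
x = 265 + 379×((102 − 265)×139 mod 439) = 265 + 379×171 = 65074.

65074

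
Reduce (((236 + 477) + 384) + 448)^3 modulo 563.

236 + 477 = 713 ≡ 150 (mod 563)
150 + 384 = 534
534 + 448 = 982 ≡ 419 (mod 563)
(419)^3 ≡ 168 (mod 563)

168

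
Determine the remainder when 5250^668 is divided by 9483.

6729

Compute successive squares:
5250^1 ≡ 5250 (mod 9483)
5250^2 ≡ 5250^2 = 27562500 ≡ 4902 (mod 9483)
5250^4 ≡ 4902^2 = 24029604 ≡ 9165 (mod 9483)
5250^8 ≡ 9165^2 = 83997225 ≡ 6294 (mod 9483)
5250^16 ≡ 6294^2 = 39614436 ≡ 3945 (mod 9483)
5250^32 ≡ 3945^2 = 15563025 ≡ 1422 (mod 9483)
5250^64 ≡ 1422^2 = 2022084 ≡ 2205 (mod 9483)
5250^128 ≡ 2205^2 = 4862025 ≡ 6729 (mod 9483)
5250^256 ≡ 6729^2 = 45279441 ≡ 7599 (mod 9483)
5250^512 ≡ 7599^2 = 57744801 ≡ 2814 (mod 9483)
5250^668 = 5250^512 * 5250^128 * 5250^16 * 5250^8 * 5250^4 ≡ 2814 * 6729 * 3945 * 6294 * 9165 (mod 9483).
Accumulate the product:
2814 * 6729 = 18935406 ≡ 7338
7338 * 3945 = 28948410 ≡ 6294
6294 * 6294 = 39614436 ≡ 3945
3945 * 9165 = 36155925 ≡ 6729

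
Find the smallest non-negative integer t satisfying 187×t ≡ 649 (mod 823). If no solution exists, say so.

536

gcd(187, 823) = 1, so a unique solution mod 823 exists.
187⁻¹ ≡ 801 (mod 823).
t ≡ 801×649 ≡ 536 (mod 823).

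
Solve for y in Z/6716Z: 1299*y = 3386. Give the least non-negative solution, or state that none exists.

6062

gcd(1299, 6716) = 1, so a unique solution mod 6716 exists.
1299⁻¹ ≡ 2735 (mod 6716).
y ≡ 2735*3386 ≡ 6062 (mod 6716).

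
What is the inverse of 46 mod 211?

78

Apply the Euclidean algorithm and back-substitute:
211 = 4×46 + 27
46 = 1×27 + 19
27 = 1×19 + 8
19 = 2×8 + 3
8 = 2×3 + 2
3 = 1×2 + 1
2 = 2×1 + 0
gcd(46, 211) = 1, so the inverse exists.
Back-substitute for 1:
1 = 1×3 − 1×2
  = −1×8 + 3×3
  = 3×19 − 7×8
  = −7×27 + 10×19
  = 10×46 − 17×27
  = −17×211 + 78×46
So 46⁻¹ ≡ 78 (mod 211).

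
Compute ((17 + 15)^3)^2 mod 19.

17 + 15 = 32 ≡ 13 (mod 19)
(13)^3 ≡ 12 (mod 19)
(12)^2 ≡ 11 (mod 19)

11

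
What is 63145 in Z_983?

63145 = 64*983 + 233, so 63145 ≡ 233 (mod 983).

233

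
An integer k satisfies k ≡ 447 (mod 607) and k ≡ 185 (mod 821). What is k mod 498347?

607⁻¹ mod 821: 607*211 ≡ 1 (mod 821), so 607⁻¹ ≡ 211.
k = 447 + 607*((185 − 447)*211 mod 821) = 447 + 607*546 = 331869.
Check: 331869 mod 607 = 447, 331869 mod 821 = 185. ✓

331869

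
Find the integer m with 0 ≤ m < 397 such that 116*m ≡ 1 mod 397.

Apply the Euclidean algorithm and back-substitute:
397 = 3×116 + 49
116 = 2×49 + 18
49 = 2×18 + 13
18 = 1×13 + 5
13 = 2×5 + 3
5 = 1×3 + 2
3 = 1×2 + 1
2 = 2×1 + 0
gcd(116, 397) = 1, so the inverse exists.
Back-substitute for 1:
1 = 1×3 − 1×2
  = −1×5 + 2×3
  = 2×13 − 5×5
  = −5×18 + 7×13
  = 7×49 − 19×18
  = −19×116 + 45×49
  = 45×397 − 154×116
So 116⁻¹ ≡ −154 ≡ 243 (mod 397).

243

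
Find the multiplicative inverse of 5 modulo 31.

25

By the extended Euclidean algorithm:
31 = 6*5 + 1
5 = 5*1 + 0
gcd(5, 31) = 1, so the inverse exists.
Back-substitute for 1:
1 = 1*31 − 6*5
So 5⁻¹ ≡ −6 ≡ 25 (mod 31).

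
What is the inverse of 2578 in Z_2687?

By the extended Euclidean algorithm:
2687 = 1×2578 + 109
2578 = 23×109 + 71
109 = 1×71 + 38
71 = 1×38 + 33
38 = 1×33 + 5
33 = 6×5 + 3
5 = 1×3 + 2
3 = 1×2 + 1
2 = 2×1 + 0
gcd(2578, 2687) = 1, so the inverse exists.
Bézout: 1 = −1017×2687 + 1060×2578.
So 2578⁻¹ ≡ 1060 (mod 2687).

1060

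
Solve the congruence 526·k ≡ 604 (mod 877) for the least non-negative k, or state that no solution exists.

gcd(526, 877) = 1, so a unique solution mod 877 exists.
526⁻¹ ≡ 872 (mod 877).
k ≡ 872·604 ≡ 488 (mod 877).

488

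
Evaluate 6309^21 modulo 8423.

4984

Using repeated squaring:
21 in binary is 10101, i.e. 21 = 16 + 4 + 1.
6309^1 ≡ 6309 (mod 8423)
6309^2 ≡ 6309^2 = 39803481 ≡ 4806 (mod 8423)
6309^4 ≡ 4806^2 = 23097636 ≡ 1770 (mod 8423)
6309^8 ≡ 1770^2 = 3132900 ≡ 7967 (mod 8423)
6309^16 ≡ 7967^2 = 63473089 ≡ 5784 (mod 8423)
6309^21 = 6309^16 · 6309^4 · 6309^1 ≡ 5784 · 1770 · 6309 (mod 8423).
Accumulate the product:
5784 · 1770 = 10237680 ≡ 3735
3735 · 6309 = 23564115 ≡ 4984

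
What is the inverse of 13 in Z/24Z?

13

24 = 1·13 + 11
13 = 1·11 + 2
11 = 5·2 + 1
2 = 2·1 + 0
gcd(13, 24) = 1, so the inverse exists.
Bézout: 1 = 6·24 − 11·13.
So 13⁻¹ ≡ −11 ≡ 13 (mod 24).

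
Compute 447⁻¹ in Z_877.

516

877 = 1·447 + 430
447 = 1·430 + 17
430 = 25·17 + 5
17 = 3·5 + 2
5 = 2·2 + 1
2 = 2·1 + 0
gcd(447, 877) = 1, so the inverse exists.
Bézout: 1 = 184·877 − 361·447.
So 447⁻¹ ≡ −361 ≡ 516 (mod 877).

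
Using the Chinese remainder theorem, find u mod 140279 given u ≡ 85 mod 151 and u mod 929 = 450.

151⁻¹ mod 929: 151×646 ≡ 1 (mod 929), so 151⁻¹ ≡ 646.
u = 85 + 151×((450 − 85)×646 mod 929) = 85 + 151×753 = 113788.

113788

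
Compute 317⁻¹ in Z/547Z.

Run the extended Euclidean algorithm:
547 = 1×317 + 230
317 = 1×230 + 87
230 = 2×87 + 56
87 = 1×56 + 31
56 = 1×31 + 25
31 = 1×25 + 6
25 = 4×6 + 1
6 = 6×1 + 0
gcd(317, 547) = 1, so the inverse exists.
Back-substitute for 1:
1 = 1×25 − 4×6
  = −4×31 + 5×25
  = 5×56 − 9×31
  = −9×87 + 14×56
  = 14×230 − 37×87
  = −37×317 + 51×230
  = 51×547 − 88×317
So 317⁻¹ ≡ −88 ≡ 459 (mod 547).

459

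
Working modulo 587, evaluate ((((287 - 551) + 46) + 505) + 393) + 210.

303

287 - 551 = -264 ≡ 323 (mod 587)
323 + 46 = 369
369 + 505 = 874 ≡ 287 (mod 587)
287 + 393 = 680 ≡ 93 (mod 587)
93 + 210 = 303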